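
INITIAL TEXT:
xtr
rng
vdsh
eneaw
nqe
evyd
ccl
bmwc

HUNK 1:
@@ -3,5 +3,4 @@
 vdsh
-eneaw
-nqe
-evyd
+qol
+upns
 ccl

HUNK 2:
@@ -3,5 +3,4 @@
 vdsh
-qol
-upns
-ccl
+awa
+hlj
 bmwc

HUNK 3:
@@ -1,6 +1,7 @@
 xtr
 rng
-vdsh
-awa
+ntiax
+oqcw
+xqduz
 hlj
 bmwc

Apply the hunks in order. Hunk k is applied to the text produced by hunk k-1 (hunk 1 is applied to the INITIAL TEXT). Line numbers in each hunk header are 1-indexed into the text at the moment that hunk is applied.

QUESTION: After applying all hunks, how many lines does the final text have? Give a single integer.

Answer: 7

Derivation:
Hunk 1: at line 3 remove [eneaw,nqe,evyd] add [qol,upns] -> 7 lines: xtr rng vdsh qol upns ccl bmwc
Hunk 2: at line 3 remove [qol,upns,ccl] add [awa,hlj] -> 6 lines: xtr rng vdsh awa hlj bmwc
Hunk 3: at line 1 remove [vdsh,awa] add [ntiax,oqcw,xqduz] -> 7 lines: xtr rng ntiax oqcw xqduz hlj bmwc
Final line count: 7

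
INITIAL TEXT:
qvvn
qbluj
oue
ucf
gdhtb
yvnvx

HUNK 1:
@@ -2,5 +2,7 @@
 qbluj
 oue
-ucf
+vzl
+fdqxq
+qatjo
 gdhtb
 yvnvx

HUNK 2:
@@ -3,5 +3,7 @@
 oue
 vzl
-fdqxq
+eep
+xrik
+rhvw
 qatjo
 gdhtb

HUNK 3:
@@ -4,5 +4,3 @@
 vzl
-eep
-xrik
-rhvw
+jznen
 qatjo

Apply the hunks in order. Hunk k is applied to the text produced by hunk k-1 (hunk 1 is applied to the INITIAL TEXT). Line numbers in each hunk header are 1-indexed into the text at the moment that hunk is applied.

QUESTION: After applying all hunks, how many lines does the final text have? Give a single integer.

Answer: 8

Derivation:
Hunk 1: at line 2 remove [ucf] add [vzl,fdqxq,qatjo] -> 8 lines: qvvn qbluj oue vzl fdqxq qatjo gdhtb yvnvx
Hunk 2: at line 3 remove [fdqxq] add [eep,xrik,rhvw] -> 10 lines: qvvn qbluj oue vzl eep xrik rhvw qatjo gdhtb yvnvx
Hunk 3: at line 4 remove [eep,xrik,rhvw] add [jznen] -> 8 lines: qvvn qbluj oue vzl jznen qatjo gdhtb yvnvx
Final line count: 8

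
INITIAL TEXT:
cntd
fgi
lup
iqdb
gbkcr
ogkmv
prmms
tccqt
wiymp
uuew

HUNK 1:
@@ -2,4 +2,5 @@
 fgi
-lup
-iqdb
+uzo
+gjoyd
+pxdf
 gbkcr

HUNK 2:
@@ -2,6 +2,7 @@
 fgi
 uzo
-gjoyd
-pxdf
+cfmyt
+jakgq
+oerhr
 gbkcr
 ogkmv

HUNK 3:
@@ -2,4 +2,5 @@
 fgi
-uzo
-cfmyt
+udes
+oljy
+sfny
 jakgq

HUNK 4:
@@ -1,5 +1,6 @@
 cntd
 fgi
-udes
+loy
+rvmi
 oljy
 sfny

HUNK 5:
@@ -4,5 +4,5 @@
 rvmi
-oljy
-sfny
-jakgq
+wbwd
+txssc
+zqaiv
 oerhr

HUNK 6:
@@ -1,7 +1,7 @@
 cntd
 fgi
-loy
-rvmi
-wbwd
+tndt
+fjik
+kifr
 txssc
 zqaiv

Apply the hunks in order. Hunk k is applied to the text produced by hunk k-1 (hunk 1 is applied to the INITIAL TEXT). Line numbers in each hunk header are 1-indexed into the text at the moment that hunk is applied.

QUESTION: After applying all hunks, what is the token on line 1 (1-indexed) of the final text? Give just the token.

Hunk 1: at line 2 remove [lup,iqdb] add [uzo,gjoyd,pxdf] -> 11 lines: cntd fgi uzo gjoyd pxdf gbkcr ogkmv prmms tccqt wiymp uuew
Hunk 2: at line 2 remove [gjoyd,pxdf] add [cfmyt,jakgq,oerhr] -> 12 lines: cntd fgi uzo cfmyt jakgq oerhr gbkcr ogkmv prmms tccqt wiymp uuew
Hunk 3: at line 2 remove [uzo,cfmyt] add [udes,oljy,sfny] -> 13 lines: cntd fgi udes oljy sfny jakgq oerhr gbkcr ogkmv prmms tccqt wiymp uuew
Hunk 4: at line 1 remove [udes] add [loy,rvmi] -> 14 lines: cntd fgi loy rvmi oljy sfny jakgq oerhr gbkcr ogkmv prmms tccqt wiymp uuew
Hunk 5: at line 4 remove [oljy,sfny,jakgq] add [wbwd,txssc,zqaiv] -> 14 lines: cntd fgi loy rvmi wbwd txssc zqaiv oerhr gbkcr ogkmv prmms tccqt wiymp uuew
Hunk 6: at line 1 remove [loy,rvmi,wbwd] add [tndt,fjik,kifr] -> 14 lines: cntd fgi tndt fjik kifr txssc zqaiv oerhr gbkcr ogkmv prmms tccqt wiymp uuew
Final line 1: cntd

Answer: cntd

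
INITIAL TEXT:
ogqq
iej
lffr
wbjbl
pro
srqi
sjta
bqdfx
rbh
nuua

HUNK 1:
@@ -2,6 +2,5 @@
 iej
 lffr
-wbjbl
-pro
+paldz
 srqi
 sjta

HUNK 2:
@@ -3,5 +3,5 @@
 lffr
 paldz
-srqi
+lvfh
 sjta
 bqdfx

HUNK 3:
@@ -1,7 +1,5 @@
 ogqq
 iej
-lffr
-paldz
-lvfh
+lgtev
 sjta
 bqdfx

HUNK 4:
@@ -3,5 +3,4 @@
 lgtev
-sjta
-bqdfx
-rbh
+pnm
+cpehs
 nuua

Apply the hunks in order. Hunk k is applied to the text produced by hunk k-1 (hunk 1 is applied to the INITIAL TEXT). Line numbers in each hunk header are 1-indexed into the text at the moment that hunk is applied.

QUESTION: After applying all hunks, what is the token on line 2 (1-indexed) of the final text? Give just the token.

Answer: iej

Derivation:
Hunk 1: at line 2 remove [wbjbl,pro] add [paldz] -> 9 lines: ogqq iej lffr paldz srqi sjta bqdfx rbh nuua
Hunk 2: at line 3 remove [srqi] add [lvfh] -> 9 lines: ogqq iej lffr paldz lvfh sjta bqdfx rbh nuua
Hunk 3: at line 1 remove [lffr,paldz,lvfh] add [lgtev] -> 7 lines: ogqq iej lgtev sjta bqdfx rbh nuua
Hunk 4: at line 3 remove [sjta,bqdfx,rbh] add [pnm,cpehs] -> 6 lines: ogqq iej lgtev pnm cpehs nuua
Final line 2: iej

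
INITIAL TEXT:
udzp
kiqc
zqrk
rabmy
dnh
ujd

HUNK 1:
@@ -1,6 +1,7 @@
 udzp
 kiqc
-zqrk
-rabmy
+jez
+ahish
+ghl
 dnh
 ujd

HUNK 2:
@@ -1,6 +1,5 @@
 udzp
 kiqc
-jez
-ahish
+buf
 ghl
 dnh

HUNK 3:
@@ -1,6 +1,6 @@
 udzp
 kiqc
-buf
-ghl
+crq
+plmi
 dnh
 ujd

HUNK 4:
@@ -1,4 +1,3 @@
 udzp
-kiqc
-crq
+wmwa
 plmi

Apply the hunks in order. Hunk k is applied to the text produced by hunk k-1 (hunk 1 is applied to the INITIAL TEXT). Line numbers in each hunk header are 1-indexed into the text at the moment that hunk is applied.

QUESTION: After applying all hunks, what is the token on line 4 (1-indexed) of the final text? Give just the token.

Answer: dnh

Derivation:
Hunk 1: at line 1 remove [zqrk,rabmy] add [jez,ahish,ghl] -> 7 lines: udzp kiqc jez ahish ghl dnh ujd
Hunk 2: at line 1 remove [jez,ahish] add [buf] -> 6 lines: udzp kiqc buf ghl dnh ujd
Hunk 3: at line 1 remove [buf,ghl] add [crq,plmi] -> 6 lines: udzp kiqc crq plmi dnh ujd
Hunk 4: at line 1 remove [kiqc,crq] add [wmwa] -> 5 lines: udzp wmwa plmi dnh ujd
Final line 4: dnh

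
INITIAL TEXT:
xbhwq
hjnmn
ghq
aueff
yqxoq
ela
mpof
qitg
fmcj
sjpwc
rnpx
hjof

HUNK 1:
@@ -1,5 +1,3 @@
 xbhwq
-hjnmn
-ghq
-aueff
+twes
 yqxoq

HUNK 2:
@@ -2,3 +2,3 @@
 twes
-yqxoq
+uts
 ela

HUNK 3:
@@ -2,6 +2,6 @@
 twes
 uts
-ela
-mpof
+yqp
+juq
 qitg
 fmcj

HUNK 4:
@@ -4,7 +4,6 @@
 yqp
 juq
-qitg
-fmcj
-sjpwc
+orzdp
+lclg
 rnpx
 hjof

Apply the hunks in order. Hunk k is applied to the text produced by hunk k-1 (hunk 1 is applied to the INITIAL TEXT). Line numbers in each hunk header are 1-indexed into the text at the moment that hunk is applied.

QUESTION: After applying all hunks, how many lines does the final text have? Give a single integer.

Answer: 9

Derivation:
Hunk 1: at line 1 remove [hjnmn,ghq,aueff] add [twes] -> 10 lines: xbhwq twes yqxoq ela mpof qitg fmcj sjpwc rnpx hjof
Hunk 2: at line 2 remove [yqxoq] add [uts] -> 10 lines: xbhwq twes uts ela mpof qitg fmcj sjpwc rnpx hjof
Hunk 3: at line 2 remove [ela,mpof] add [yqp,juq] -> 10 lines: xbhwq twes uts yqp juq qitg fmcj sjpwc rnpx hjof
Hunk 4: at line 4 remove [qitg,fmcj,sjpwc] add [orzdp,lclg] -> 9 lines: xbhwq twes uts yqp juq orzdp lclg rnpx hjof
Final line count: 9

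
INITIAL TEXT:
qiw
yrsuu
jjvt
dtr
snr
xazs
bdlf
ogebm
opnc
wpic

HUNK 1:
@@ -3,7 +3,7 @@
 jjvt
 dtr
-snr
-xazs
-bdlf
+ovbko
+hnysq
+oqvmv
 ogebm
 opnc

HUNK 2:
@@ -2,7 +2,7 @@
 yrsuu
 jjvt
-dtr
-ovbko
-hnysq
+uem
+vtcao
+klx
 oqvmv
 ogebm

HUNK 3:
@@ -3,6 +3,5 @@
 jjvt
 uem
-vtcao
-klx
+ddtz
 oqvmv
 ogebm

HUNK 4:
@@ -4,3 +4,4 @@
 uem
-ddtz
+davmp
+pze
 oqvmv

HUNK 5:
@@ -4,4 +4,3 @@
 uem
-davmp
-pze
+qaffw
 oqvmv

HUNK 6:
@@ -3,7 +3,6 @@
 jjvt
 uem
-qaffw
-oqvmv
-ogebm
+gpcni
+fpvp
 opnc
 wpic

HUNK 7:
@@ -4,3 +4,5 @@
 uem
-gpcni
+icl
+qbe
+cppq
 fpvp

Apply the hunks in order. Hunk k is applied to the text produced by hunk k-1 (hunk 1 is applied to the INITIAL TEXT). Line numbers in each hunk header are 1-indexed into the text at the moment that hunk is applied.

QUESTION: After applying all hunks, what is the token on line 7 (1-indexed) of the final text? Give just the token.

Answer: cppq

Derivation:
Hunk 1: at line 3 remove [snr,xazs,bdlf] add [ovbko,hnysq,oqvmv] -> 10 lines: qiw yrsuu jjvt dtr ovbko hnysq oqvmv ogebm opnc wpic
Hunk 2: at line 2 remove [dtr,ovbko,hnysq] add [uem,vtcao,klx] -> 10 lines: qiw yrsuu jjvt uem vtcao klx oqvmv ogebm opnc wpic
Hunk 3: at line 3 remove [vtcao,klx] add [ddtz] -> 9 lines: qiw yrsuu jjvt uem ddtz oqvmv ogebm opnc wpic
Hunk 4: at line 4 remove [ddtz] add [davmp,pze] -> 10 lines: qiw yrsuu jjvt uem davmp pze oqvmv ogebm opnc wpic
Hunk 5: at line 4 remove [davmp,pze] add [qaffw] -> 9 lines: qiw yrsuu jjvt uem qaffw oqvmv ogebm opnc wpic
Hunk 6: at line 3 remove [qaffw,oqvmv,ogebm] add [gpcni,fpvp] -> 8 lines: qiw yrsuu jjvt uem gpcni fpvp opnc wpic
Hunk 7: at line 4 remove [gpcni] add [icl,qbe,cppq] -> 10 lines: qiw yrsuu jjvt uem icl qbe cppq fpvp opnc wpic
Final line 7: cppq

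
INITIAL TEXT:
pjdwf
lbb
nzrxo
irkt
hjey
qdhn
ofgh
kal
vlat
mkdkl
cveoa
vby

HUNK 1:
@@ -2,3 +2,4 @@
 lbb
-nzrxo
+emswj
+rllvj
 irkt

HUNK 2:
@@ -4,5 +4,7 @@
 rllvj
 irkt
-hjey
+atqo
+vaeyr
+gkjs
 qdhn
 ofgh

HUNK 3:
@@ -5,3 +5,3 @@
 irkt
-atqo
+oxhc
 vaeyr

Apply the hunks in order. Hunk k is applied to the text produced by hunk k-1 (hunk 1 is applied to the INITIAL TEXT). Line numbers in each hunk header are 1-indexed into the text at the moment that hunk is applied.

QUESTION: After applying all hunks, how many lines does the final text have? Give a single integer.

Answer: 15

Derivation:
Hunk 1: at line 2 remove [nzrxo] add [emswj,rllvj] -> 13 lines: pjdwf lbb emswj rllvj irkt hjey qdhn ofgh kal vlat mkdkl cveoa vby
Hunk 2: at line 4 remove [hjey] add [atqo,vaeyr,gkjs] -> 15 lines: pjdwf lbb emswj rllvj irkt atqo vaeyr gkjs qdhn ofgh kal vlat mkdkl cveoa vby
Hunk 3: at line 5 remove [atqo] add [oxhc] -> 15 lines: pjdwf lbb emswj rllvj irkt oxhc vaeyr gkjs qdhn ofgh kal vlat mkdkl cveoa vby
Final line count: 15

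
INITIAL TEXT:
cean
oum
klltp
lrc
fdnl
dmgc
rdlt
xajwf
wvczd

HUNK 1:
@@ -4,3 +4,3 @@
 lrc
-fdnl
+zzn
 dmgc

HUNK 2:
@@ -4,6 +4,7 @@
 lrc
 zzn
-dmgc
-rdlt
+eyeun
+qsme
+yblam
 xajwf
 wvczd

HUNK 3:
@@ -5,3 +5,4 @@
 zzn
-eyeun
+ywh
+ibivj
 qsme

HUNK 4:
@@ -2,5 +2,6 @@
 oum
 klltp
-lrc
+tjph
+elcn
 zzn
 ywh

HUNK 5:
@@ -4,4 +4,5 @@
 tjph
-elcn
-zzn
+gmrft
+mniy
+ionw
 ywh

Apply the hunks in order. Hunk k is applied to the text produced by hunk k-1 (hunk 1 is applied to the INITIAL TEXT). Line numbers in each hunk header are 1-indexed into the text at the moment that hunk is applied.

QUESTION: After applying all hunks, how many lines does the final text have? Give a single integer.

Hunk 1: at line 4 remove [fdnl] add [zzn] -> 9 lines: cean oum klltp lrc zzn dmgc rdlt xajwf wvczd
Hunk 2: at line 4 remove [dmgc,rdlt] add [eyeun,qsme,yblam] -> 10 lines: cean oum klltp lrc zzn eyeun qsme yblam xajwf wvczd
Hunk 3: at line 5 remove [eyeun] add [ywh,ibivj] -> 11 lines: cean oum klltp lrc zzn ywh ibivj qsme yblam xajwf wvczd
Hunk 4: at line 2 remove [lrc] add [tjph,elcn] -> 12 lines: cean oum klltp tjph elcn zzn ywh ibivj qsme yblam xajwf wvczd
Hunk 5: at line 4 remove [elcn,zzn] add [gmrft,mniy,ionw] -> 13 lines: cean oum klltp tjph gmrft mniy ionw ywh ibivj qsme yblam xajwf wvczd
Final line count: 13

Answer: 13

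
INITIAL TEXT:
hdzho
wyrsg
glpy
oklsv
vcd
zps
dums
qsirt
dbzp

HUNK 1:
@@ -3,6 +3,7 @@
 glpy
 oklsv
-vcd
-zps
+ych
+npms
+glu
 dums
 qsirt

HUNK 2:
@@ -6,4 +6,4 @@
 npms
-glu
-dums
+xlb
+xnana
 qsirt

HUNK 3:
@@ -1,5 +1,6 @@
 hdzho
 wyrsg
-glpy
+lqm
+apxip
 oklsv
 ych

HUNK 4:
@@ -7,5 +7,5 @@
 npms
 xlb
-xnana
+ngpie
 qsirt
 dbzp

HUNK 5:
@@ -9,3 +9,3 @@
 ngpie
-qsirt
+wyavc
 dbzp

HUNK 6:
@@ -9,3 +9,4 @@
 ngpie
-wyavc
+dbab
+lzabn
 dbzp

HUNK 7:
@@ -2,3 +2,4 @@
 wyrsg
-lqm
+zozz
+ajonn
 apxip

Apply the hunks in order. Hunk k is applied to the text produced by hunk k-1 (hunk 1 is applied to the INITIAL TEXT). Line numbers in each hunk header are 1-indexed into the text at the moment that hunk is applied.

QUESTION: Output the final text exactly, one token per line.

Hunk 1: at line 3 remove [vcd,zps] add [ych,npms,glu] -> 10 lines: hdzho wyrsg glpy oklsv ych npms glu dums qsirt dbzp
Hunk 2: at line 6 remove [glu,dums] add [xlb,xnana] -> 10 lines: hdzho wyrsg glpy oklsv ych npms xlb xnana qsirt dbzp
Hunk 3: at line 1 remove [glpy] add [lqm,apxip] -> 11 lines: hdzho wyrsg lqm apxip oklsv ych npms xlb xnana qsirt dbzp
Hunk 4: at line 7 remove [xnana] add [ngpie] -> 11 lines: hdzho wyrsg lqm apxip oklsv ych npms xlb ngpie qsirt dbzp
Hunk 5: at line 9 remove [qsirt] add [wyavc] -> 11 lines: hdzho wyrsg lqm apxip oklsv ych npms xlb ngpie wyavc dbzp
Hunk 6: at line 9 remove [wyavc] add [dbab,lzabn] -> 12 lines: hdzho wyrsg lqm apxip oklsv ych npms xlb ngpie dbab lzabn dbzp
Hunk 7: at line 2 remove [lqm] add [zozz,ajonn] -> 13 lines: hdzho wyrsg zozz ajonn apxip oklsv ych npms xlb ngpie dbab lzabn dbzp

Answer: hdzho
wyrsg
zozz
ajonn
apxip
oklsv
ych
npms
xlb
ngpie
dbab
lzabn
dbzp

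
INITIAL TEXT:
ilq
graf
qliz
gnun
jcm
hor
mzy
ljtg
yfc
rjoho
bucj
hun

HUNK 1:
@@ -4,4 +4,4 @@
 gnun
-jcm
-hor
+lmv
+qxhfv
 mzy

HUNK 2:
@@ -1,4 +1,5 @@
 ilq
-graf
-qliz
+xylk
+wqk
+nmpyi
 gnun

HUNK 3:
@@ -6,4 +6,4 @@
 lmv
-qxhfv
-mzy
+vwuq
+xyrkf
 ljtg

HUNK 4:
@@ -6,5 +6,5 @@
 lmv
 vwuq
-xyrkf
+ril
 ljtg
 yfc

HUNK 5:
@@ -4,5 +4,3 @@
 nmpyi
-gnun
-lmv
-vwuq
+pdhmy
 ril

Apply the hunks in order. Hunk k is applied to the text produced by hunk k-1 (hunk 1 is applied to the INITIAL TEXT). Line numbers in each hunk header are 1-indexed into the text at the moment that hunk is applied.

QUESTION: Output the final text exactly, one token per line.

Hunk 1: at line 4 remove [jcm,hor] add [lmv,qxhfv] -> 12 lines: ilq graf qliz gnun lmv qxhfv mzy ljtg yfc rjoho bucj hun
Hunk 2: at line 1 remove [graf,qliz] add [xylk,wqk,nmpyi] -> 13 lines: ilq xylk wqk nmpyi gnun lmv qxhfv mzy ljtg yfc rjoho bucj hun
Hunk 3: at line 6 remove [qxhfv,mzy] add [vwuq,xyrkf] -> 13 lines: ilq xylk wqk nmpyi gnun lmv vwuq xyrkf ljtg yfc rjoho bucj hun
Hunk 4: at line 6 remove [xyrkf] add [ril] -> 13 lines: ilq xylk wqk nmpyi gnun lmv vwuq ril ljtg yfc rjoho bucj hun
Hunk 5: at line 4 remove [gnun,lmv,vwuq] add [pdhmy] -> 11 lines: ilq xylk wqk nmpyi pdhmy ril ljtg yfc rjoho bucj hun

Answer: ilq
xylk
wqk
nmpyi
pdhmy
ril
ljtg
yfc
rjoho
bucj
hun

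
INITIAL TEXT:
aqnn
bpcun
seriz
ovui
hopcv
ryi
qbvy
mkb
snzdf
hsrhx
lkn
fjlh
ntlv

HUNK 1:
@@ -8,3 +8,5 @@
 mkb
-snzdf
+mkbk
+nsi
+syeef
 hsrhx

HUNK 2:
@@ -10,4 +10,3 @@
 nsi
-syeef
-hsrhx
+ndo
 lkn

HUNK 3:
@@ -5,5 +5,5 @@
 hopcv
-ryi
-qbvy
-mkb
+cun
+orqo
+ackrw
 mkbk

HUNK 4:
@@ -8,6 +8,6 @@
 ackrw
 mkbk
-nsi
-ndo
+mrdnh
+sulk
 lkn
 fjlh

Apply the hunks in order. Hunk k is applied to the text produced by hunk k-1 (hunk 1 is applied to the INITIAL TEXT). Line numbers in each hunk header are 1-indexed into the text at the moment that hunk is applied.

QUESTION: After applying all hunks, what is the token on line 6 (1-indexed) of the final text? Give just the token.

Hunk 1: at line 8 remove [snzdf] add [mkbk,nsi,syeef] -> 15 lines: aqnn bpcun seriz ovui hopcv ryi qbvy mkb mkbk nsi syeef hsrhx lkn fjlh ntlv
Hunk 2: at line 10 remove [syeef,hsrhx] add [ndo] -> 14 lines: aqnn bpcun seriz ovui hopcv ryi qbvy mkb mkbk nsi ndo lkn fjlh ntlv
Hunk 3: at line 5 remove [ryi,qbvy,mkb] add [cun,orqo,ackrw] -> 14 lines: aqnn bpcun seriz ovui hopcv cun orqo ackrw mkbk nsi ndo lkn fjlh ntlv
Hunk 4: at line 8 remove [nsi,ndo] add [mrdnh,sulk] -> 14 lines: aqnn bpcun seriz ovui hopcv cun orqo ackrw mkbk mrdnh sulk lkn fjlh ntlv
Final line 6: cun

Answer: cun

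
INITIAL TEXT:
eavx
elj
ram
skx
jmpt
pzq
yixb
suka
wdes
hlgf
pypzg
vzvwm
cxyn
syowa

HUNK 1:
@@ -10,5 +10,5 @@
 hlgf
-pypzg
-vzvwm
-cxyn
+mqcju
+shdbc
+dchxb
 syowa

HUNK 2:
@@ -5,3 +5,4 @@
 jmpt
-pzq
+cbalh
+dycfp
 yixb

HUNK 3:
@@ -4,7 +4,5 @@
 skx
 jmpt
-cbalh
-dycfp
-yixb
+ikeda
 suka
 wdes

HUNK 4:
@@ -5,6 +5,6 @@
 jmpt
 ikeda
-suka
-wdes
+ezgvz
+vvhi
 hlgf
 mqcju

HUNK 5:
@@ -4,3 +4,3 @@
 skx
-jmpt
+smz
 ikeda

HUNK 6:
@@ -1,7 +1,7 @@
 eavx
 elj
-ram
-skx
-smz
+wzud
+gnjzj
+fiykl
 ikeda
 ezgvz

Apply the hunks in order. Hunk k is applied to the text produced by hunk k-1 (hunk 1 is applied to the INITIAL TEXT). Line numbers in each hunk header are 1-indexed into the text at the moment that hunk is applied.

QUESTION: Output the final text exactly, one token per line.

Hunk 1: at line 10 remove [pypzg,vzvwm,cxyn] add [mqcju,shdbc,dchxb] -> 14 lines: eavx elj ram skx jmpt pzq yixb suka wdes hlgf mqcju shdbc dchxb syowa
Hunk 2: at line 5 remove [pzq] add [cbalh,dycfp] -> 15 lines: eavx elj ram skx jmpt cbalh dycfp yixb suka wdes hlgf mqcju shdbc dchxb syowa
Hunk 3: at line 4 remove [cbalh,dycfp,yixb] add [ikeda] -> 13 lines: eavx elj ram skx jmpt ikeda suka wdes hlgf mqcju shdbc dchxb syowa
Hunk 4: at line 5 remove [suka,wdes] add [ezgvz,vvhi] -> 13 lines: eavx elj ram skx jmpt ikeda ezgvz vvhi hlgf mqcju shdbc dchxb syowa
Hunk 5: at line 4 remove [jmpt] add [smz] -> 13 lines: eavx elj ram skx smz ikeda ezgvz vvhi hlgf mqcju shdbc dchxb syowa
Hunk 6: at line 1 remove [ram,skx,smz] add [wzud,gnjzj,fiykl] -> 13 lines: eavx elj wzud gnjzj fiykl ikeda ezgvz vvhi hlgf mqcju shdbc dchxb syowa

Answer: eavx
elj
wzud
gnjzj
fiykl
ikeda
ezgvz
vvhi
hlgf
mqcju
shdbc
dchxb
syowa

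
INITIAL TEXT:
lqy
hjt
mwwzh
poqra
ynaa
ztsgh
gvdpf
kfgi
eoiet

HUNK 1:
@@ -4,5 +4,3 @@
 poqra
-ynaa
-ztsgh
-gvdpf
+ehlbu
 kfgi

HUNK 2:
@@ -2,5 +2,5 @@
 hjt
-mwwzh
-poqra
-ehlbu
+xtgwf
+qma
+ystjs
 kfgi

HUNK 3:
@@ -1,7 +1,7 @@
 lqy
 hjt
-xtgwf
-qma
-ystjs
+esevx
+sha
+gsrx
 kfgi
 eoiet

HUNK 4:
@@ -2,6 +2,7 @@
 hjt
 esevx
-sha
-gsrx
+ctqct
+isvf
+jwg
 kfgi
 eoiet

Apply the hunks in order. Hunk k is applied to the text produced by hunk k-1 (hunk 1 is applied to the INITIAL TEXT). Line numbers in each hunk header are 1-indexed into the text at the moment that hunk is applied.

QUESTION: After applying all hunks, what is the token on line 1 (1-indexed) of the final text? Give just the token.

Hunk 1: at line 4 remove [ynaa,ztsgh,gvdpf] add [ehlbu] -> 7 lines: lqy hjt mwwzh poqra ehlbu kfgi eoiet
Hunk 2: at line 2 remove [mwwzh,poqra,ehlbu] add [xtgwf,qma,ystjs] -> 7 lines: lqy hjt xtgwf qma ystjs kfgi eoiet
Hunk 3: at line 1 remove [xtgwf,qma,ystjs] add [esevx,sha,gsrx] -> 7 lines: lqy hjt esevx sha gsrx kfgi eoiet
Hunk 4: at line 2 remove [sha,gsrx] add [ctqct,isvf,jwg] -> 8 lines: lqy hjt esevx ctqct isvf jwg kfgi eoiet
Final line 1: lqy

Answer: lqy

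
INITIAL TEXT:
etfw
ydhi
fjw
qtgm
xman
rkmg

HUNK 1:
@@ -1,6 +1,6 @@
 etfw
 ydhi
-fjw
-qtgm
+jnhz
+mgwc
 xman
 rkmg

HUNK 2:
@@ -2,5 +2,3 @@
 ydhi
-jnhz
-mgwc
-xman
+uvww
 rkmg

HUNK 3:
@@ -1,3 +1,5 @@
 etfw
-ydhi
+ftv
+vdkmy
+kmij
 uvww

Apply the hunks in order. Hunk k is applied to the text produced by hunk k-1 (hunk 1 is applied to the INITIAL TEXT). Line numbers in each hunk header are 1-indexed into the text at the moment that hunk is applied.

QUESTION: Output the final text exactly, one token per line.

Answer: etfw
ftv
vdkmy
kmij
uvww
rkmg

Derivation:
Hunk 1: at line 1 remove [fjw,qtgm] add [jnhz,mgwc] -> 6 lines: etfw ydhi jnhz mgwc xman rkmg
Hunk 2: at line 2 remove [jnhz,mgwc,xman] add [uvww] -> 4 lines: etfw ydhi uvww rkmg
Hunk 3: at line 1 remove [ydhi] add [ftv,vdkmy,kmij] -> 6 lines: etfw ftv vdkmy kmij uvww rkmg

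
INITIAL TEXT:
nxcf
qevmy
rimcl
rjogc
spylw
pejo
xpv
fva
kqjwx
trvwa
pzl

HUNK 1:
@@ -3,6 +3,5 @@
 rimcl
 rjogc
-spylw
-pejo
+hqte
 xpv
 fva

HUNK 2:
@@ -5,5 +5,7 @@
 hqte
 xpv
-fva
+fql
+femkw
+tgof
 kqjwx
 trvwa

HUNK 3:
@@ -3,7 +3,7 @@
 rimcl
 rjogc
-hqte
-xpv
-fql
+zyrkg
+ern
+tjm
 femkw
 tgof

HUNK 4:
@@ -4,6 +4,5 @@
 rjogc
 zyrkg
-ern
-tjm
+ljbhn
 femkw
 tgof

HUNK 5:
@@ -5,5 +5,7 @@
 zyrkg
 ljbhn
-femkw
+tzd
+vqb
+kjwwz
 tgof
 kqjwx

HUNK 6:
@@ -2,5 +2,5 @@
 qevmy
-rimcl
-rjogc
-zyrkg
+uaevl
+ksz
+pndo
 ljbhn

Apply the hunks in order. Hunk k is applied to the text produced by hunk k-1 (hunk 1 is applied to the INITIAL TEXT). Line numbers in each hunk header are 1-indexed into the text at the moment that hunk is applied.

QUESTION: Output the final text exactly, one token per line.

Hunk 1: at line 3 remove [spylw,pejo] add [hqte] -> 10 lines: nxcf qevmy rimcl rjogc hqte xpv fva kqjwx trvwa pzl
Hunk 2: at line 5 remove [fva] add [fql,femkw,tgof] -> 12 lines: nxcf qevmy rimcl rjogc hqte xpv fql femkw tgof kqjwx trvwa pzl
Hunk 3: at line 3 remove [hqte,xpv,fql] add [zyrkg,ern,tjm] -> 12 lines: nxcf qevmy rimcl rjogc zyrkg ern tjm femkw tgof kqjwx trvwa pzl
Hunk 4: at line 4 remove [ern,tjm] add [ljbhn] -> 11 lines: nxcf qevmy rimcl rjogc zyrkg ljbhn femkw tgof kqjwx trvwa pzl
Hunk 5: at line 5 remove [femkw] add [tzd,vqb,kjwwz] -> 13 lines: nxcf qevmy rimcl rjogc zyrkg ljbhn tzd vqb kjwwz tgof kqjwx trvwa pzl
Hunk 6: at line 2 remove [rimcl,rjogc,zyrkg] add [uaevl,ksz,pndo] -> 13 lines: nxcf qevmy uaevl ksz pndo ljbhn tzd vqb kjwwz tgof kqjwx trvwa pzl

Answer: nxcf
qevmy
uaevl
ksz
pndo
ljbhn
tzd
vqb
kjwwz
tgof
kqjwx
trvwa
pzl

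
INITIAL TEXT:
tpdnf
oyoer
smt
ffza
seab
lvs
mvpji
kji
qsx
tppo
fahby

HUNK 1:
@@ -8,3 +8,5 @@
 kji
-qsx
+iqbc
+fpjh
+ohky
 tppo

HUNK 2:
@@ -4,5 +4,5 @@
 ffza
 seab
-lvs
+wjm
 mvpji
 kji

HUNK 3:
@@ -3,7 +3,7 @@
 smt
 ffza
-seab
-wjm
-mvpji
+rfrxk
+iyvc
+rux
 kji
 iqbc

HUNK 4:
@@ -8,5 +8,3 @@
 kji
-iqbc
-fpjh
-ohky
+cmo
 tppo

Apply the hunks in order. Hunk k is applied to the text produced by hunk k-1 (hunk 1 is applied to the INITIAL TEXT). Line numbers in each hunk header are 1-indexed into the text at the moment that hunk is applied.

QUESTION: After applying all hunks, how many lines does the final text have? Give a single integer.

Answer: 11

Derivation:
Hunk 1: at line 8 remove [qsx] add [iqbc,fpjh,ohky] -> 13 lines: tpdnf oyoer smt ffza seab lvs mvpji kji iqbc fpjh ohky tppo fahby
Hunk 2: at line 4 remove [lvs] add [wjm] -> 13 lines: tpdnf oyoer smt ffza seab wjm mvpji kji iqbc fpjh ohky tppo fahby
Hunk 3: at line 3 remove [seab,wjm,mvpji] add [rfrxk,iyvc,rux] -> 13 lines: tpdnf oyoer smt ffza rfrxk iyvc rux kji iqbc fpjh ohky tppo fahby
Hunk 4: at line 8 remove [iqbc,fpjh,ohky] add [cmo] -> 11 lines: tpdnf oyoer smt ffza rfrxk iyvc rux kji cmo tppo fahby
Final line count: 11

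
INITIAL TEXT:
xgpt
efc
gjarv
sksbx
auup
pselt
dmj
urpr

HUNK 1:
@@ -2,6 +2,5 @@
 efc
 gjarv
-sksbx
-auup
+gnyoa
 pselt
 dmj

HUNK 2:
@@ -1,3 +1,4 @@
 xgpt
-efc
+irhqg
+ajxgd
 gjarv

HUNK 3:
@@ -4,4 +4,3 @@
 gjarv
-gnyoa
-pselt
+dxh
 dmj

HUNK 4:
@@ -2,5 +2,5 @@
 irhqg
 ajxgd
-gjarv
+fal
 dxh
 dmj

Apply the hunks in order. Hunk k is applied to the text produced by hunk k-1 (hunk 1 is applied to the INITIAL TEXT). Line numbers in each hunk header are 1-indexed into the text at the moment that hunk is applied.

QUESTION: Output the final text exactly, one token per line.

Answer: xgpt
irhqg
ajxgd
fal
dxh
dmj
urpr

Derivation:
Hunk 1: at line 2 remove [sksbx,auup] add [gnyoa] -> 7 lines: xgpt efc gjarv gnyoa pselt dmj urpr
Hunk 2: at line 1 remove [efc] add [irhqg,ajxgd] -> 8 lines: xgpt irhqg ajxgd gjarv gnyoa pselt dmj urpr
Hunk 3: at line 4 remove [gnyoa,pselt] add [dxh] -> 7 lines: xgpt irhqg ajxgd gjarv dxh dmj urpr
Hunk 4: at line 2 remove [gjarv] add [fal] -> 7 lines: xgpt irhqg ajxgd fal dxh dmj urpr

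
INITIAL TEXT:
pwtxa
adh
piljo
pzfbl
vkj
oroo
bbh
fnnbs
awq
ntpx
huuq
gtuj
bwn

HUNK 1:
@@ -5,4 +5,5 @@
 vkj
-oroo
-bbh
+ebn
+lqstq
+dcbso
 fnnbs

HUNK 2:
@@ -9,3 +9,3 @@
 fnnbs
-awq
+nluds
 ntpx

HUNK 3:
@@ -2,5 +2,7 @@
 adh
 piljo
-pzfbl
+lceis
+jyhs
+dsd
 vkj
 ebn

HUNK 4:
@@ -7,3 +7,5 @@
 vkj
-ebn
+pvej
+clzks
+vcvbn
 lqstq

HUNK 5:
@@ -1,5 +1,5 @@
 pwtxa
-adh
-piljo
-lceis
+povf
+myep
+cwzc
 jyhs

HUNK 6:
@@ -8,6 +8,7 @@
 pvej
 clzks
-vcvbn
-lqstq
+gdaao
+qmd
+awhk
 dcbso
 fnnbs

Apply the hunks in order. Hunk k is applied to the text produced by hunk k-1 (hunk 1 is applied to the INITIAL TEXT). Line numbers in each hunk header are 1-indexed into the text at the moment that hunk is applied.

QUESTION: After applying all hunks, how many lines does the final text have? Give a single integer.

Hunk 1: at line 5 remove [oroo,bbh] add [ebn,lqstq,dcbso] -> 14 lines: pwtxa adh piljo pzfbl vkj ebn lqstq dcbso fnnbs awq ntpx huuq gtuj bwn
Hunk 2: at line 9 remove [awq] add [nluds] -> 14 lines: pwtxa adh piljo pzfbl vkj ebn lqstq dcbso fnnbs nluds ntpx huuq gtuj bwn
Hunk 3: at line 2 remove [pzfbl] add [lceis,jyhs,dsd] -> 16 lines: pwtxa adh piljo lceis jyhs dsd vkj ebn lqstq dcbso fnnbs nluds ntpx huuq gtuj bwn
Hunk 4: at line 7 remove [ebn] add [pvej,clzks,vcvbn] -> 18 lines: pwtxa adh piljo lceis jyhs dsd vkj pvej clzks vcvbn lqstq dcbso fnnbs nluds ntpx huuq gtuj bwn
Hunk 5: at line 1 remove [adh,piljo,lceis] add [povf,myep,cwzc] -> 18 lines: pwtxa povf myep cwzc jyhs dsd vkj pvej clzks vcvbn lqstq dcbso fnnbs nluds ntpx huuq gtuj bwn
Hunk 6: at line 8 remove [vcvbn,lqstq] add [gdaao,qmd,awhk] -> 19 lines: pwtxa povf myep cwzc jyhs dsd vkj pvej clzks gdaao qmd awhk dcbso fnnbs nluds ntpx huuq gtuj bwn
Final line count: 19

Answer: 19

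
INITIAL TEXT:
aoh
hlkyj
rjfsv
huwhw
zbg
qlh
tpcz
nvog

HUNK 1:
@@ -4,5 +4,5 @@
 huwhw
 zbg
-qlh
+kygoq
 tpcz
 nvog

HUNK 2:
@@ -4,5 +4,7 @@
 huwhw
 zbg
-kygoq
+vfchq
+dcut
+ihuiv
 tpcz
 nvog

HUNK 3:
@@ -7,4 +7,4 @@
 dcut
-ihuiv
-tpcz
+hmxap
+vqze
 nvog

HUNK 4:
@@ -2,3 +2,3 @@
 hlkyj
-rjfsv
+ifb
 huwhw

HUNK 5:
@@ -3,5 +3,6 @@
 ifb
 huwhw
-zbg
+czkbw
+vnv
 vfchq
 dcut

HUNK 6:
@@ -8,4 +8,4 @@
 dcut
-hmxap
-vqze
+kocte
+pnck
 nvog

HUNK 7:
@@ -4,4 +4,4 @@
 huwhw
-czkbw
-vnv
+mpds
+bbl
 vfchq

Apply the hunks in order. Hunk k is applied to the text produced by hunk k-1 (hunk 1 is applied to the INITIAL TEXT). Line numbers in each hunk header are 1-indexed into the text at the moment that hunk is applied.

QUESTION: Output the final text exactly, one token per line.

Hunk 1: at line 4 remove [qlh] add [kygoq] -> 8 lines: aoh hlkyj rjfsv huwhw zbg kygoq tpcz nvog
Hunk 2: at line 4 remove [kygoq] add [vfchq,dcut,ihuiv] -> 10 lines: aoh hlkyj rjfsv huwhw zbg vfchq dcut ihuiv tpcz nvog
Hunk 3: at line 7 remove [ihuiv,tpcz] add [hmxap,vqze] -> 10 lines: aoh hlkyj rjfsv huwhw zbg vfchq dcut hmxap vqze nvog
Hunk 4: at line 2 remove [rjfsv] add [ifb] -> 10 lines: aoh hlkyj ifb huwhw zbg vfchq dcut hmxap vqze nvog
Hunk 5: at line 3 remove [zbg] add [czkbw,vnv] -> 11 lines: aoh hlkyj ifb huwhw czkbw vnv vfchq dcut hmxap vqze nvog
Hunk 6: at line 8 remove [hmxap,vqze] add [kocte,pnck] -> 11 lines: aoh hlkyj ifb huwhw czkbw vnv vfchq dcut kocte pnck nvog
Hunk 7: at line 4 remove [czkbw,vnv] add [mpds,bbl] -> 11 lines: aoh hlkyj ifb huwhw mpds bbl vfchq dcut kocte pnck nvog

Answer: aoh
hlkyj
ifb
huwhw
mpds
bbl
vfchq
dcut
kocte
pnck
nvog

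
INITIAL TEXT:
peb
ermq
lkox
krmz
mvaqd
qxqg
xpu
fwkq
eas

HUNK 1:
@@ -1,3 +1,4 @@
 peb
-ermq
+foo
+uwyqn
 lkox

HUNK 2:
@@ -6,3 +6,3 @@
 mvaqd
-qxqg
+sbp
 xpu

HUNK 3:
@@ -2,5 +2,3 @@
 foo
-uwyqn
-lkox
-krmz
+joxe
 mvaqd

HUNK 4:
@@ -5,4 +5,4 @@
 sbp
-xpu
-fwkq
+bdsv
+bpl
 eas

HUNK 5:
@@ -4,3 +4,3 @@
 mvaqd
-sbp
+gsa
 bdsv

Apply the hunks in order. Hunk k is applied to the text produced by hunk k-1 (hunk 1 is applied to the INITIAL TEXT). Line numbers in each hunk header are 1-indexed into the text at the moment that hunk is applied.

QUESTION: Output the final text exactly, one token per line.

Hunk 1: at line 1 remove [ermq] add [foo,uwyqn] -> 10 lines: peb foo uwyqn lkox krmz mvaqd qxqg xpu fwkq eas
Hunk 2: at line 6 remove [qxqg] add [sbp] -> 10 lines: peb foo uwyqn lkox krmz mvaqd sbp xpu fwkq eas
Hunk 3: at line 2 remove [uwyqn,lkox,krmz] add [joxe] -> 8 lines: peb foo joxe mvaqd sbp xpu fwkq eas
Hunk 4: at line 5 remove [xpu,fwkq] add [bdsv,bpl] -> 8 lines: peb foo joxe mvaqd sbp bdsv bpl eas
Hunk 5: at line 4 remove [sbp] add [gsa] -> 8 lines: peb foo joxe mvaqd gsa bdsv bpl eas

Answer: peb
foo
joxe
mvaqd
gsa
bdsv
bpl
eas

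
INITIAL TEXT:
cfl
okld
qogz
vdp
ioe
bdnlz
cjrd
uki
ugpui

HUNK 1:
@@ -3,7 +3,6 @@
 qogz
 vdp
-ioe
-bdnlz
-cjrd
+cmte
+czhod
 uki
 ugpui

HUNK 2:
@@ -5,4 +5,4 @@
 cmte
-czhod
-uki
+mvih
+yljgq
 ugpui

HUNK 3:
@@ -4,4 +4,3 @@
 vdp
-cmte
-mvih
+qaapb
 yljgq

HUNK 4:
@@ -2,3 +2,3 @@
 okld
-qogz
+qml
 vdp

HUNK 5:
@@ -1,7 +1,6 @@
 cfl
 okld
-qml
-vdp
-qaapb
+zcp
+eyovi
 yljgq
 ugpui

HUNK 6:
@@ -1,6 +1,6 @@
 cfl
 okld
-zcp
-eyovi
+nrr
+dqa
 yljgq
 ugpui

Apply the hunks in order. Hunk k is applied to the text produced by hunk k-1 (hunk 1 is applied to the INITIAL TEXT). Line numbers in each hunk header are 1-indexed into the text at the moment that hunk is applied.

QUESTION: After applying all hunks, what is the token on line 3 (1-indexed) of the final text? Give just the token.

Hunk 1: at line 3 remove [ioe,bdnlz,cjrd] add [cmte,czhod] -> 8 lines: cfl okld qogz vdp cmte czhod uki ugpui
Hunk 2: at line 5 remove [czhod,uki] add [mvih,yljgq] -> 8 lines: cfl okld qogz vdp cmte mvih yljgq ugpui
Hunk 3: at line 4 remove [cmte,mvih] add [qaapb] -> 7 lines: cfl okld qogz vdp qaapb yljgq ugpui
Hunk 4: at line 2 remove [qogz] add [qml] -> 7 lines: cfl okld qml vdp qaapb yljgq ugpui
Hunk 5: at line 1 remove [qml,vdp,qaapb] add [zcp,eyovi] -> 6 lines: cfl okld zcp eyovi yljgq ugpui
Hunk 6: at line 1 remove [zcp,eyovi] add [nrr,dqa] -> 6 lines: cfl okld nrr dqa yljgq ugpui
Final line 3: nrr

Answer: nrr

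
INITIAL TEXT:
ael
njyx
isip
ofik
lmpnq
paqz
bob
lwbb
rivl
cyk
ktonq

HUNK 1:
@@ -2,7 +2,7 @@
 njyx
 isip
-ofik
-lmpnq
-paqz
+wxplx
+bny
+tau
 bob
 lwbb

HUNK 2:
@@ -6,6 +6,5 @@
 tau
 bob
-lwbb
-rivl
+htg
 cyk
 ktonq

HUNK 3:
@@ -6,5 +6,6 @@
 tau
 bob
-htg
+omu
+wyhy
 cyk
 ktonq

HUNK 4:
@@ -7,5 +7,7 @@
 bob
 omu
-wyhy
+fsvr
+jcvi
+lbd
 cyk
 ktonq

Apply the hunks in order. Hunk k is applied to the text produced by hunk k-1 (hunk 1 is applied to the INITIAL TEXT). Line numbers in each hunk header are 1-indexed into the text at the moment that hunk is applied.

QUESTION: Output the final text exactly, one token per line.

Hunk 1: at line 2 remove [ofik,lmpnq,paqz] add [wxplx,bny,tau] -> 11 lines: ael njyx isip wxplx bny tau bob lwbb rivl cyk ktonq
Hunk 2: at line 6 remove [lwbb,rivl] add [htg] -> 10 lines: ael njyx isip wxplx bny tau bob htg cyk ktonq
Hunk 3: at line 6 remove [htg] add [omu,wyhy] -> 11 lines: ael njyx isip wxplx bny tau bob omu wyhy cyk ktonq
Hunk 4: at line 7 remove [wyhy] add [fsvr,jcvi,lbd] -> 13 lines: ael njyx isip wxplx bny tau bob omu fsvr jcvi lbd cyk ktonq

Answer: ael
njyx
isip
wxplx
bny
tau
bob
omu
fsvr
jcvi
lbd
cyk
ktonq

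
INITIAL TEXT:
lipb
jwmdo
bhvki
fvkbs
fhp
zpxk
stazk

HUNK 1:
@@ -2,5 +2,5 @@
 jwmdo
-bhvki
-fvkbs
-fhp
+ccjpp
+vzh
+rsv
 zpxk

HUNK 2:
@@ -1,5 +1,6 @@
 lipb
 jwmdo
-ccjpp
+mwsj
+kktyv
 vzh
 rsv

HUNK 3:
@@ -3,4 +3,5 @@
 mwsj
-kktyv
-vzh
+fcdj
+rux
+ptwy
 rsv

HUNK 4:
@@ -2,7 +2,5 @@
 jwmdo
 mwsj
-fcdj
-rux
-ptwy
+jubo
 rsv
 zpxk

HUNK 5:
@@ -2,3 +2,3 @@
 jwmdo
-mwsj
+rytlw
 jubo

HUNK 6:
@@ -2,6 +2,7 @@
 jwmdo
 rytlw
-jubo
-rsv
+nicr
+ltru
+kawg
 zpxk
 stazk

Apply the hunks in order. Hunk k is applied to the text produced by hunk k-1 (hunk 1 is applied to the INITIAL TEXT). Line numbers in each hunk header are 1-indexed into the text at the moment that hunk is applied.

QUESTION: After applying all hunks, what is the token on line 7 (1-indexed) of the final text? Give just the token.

Answer: zpxk

Derivation:
Hunk 1: at line 2 remove [bhvki,fvkbs,fhp] add [ccjpp,vzh,rsv] -> 7 lines: lipb jwmdo ccjpp vzh rsv zpxk stazk
Hunk 2: at line 1 remove [ccjpp] add [mwsj,kktyv] -> 8 lines: lipb jwmdo mwsj kktyv vzh rsv zpxk stazk
Hunk 3: at line 3 remove [kktyv,vzh] add [fcdj,rux,ptwy] -> 9 lines: lipb jwmdo mwsj fcdj rux ptwy rsv zpxk stazk
Hunk 4: at line 2 remove [fcdj,rux,ptwy] add [jubo] -> 7 lines: lipb jwmdo mwsj jubo rsv zpxk stazk
Hunk 5: at line 2 remove [mwsj] add [rytlw] -> 7 lines: lipb jwmdo rytlw jubo rsv zpxk stazk
Hunk 6: at line 2 remove [jubo,rsv] add [nicr,ltru,kawg] -> 8 lines: lipb jwmdo rytlw nicr ltru kawg zpxk stazk
Final line 7: zpxk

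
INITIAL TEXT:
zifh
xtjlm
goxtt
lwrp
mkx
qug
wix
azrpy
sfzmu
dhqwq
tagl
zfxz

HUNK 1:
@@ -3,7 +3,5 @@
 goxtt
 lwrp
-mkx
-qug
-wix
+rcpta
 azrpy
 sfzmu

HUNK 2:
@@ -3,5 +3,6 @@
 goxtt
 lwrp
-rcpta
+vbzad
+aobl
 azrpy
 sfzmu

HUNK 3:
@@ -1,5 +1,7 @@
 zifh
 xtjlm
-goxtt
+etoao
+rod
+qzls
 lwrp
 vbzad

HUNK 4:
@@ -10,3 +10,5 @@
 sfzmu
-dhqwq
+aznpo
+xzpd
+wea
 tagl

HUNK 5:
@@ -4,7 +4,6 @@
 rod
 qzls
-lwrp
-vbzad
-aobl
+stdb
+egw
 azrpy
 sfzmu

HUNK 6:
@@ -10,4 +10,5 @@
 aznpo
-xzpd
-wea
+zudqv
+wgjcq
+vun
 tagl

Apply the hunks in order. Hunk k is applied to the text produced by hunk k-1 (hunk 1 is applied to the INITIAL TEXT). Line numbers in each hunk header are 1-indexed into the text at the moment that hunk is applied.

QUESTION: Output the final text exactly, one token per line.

Hunk 1: at line 3 remove [mkx,qug,wix] add [rcpta] -> 10 lines: zifh xtjlm goxtt lwrp rcpta azrpy sfzmu dhqwq tagl zfxz
Hunk 2: at line 3 remove [rcpta] add [vbzad,aobl] -> 11 lines: zifh xtjlm goxtt lwrp vbzad aobl azrpy sfzmu dhqwq tagl zfxz
Hunk 3: at line 1 remove [goxtt] add [etoao,rod,qzls] -> 13 lines: zifh xtjlm etoao rod qzls lwrp vbzad aobl azrpy sfzmu dhqwq tagl zfxz
Hunk 4: at line 10 remove [dhqwq] add [aznpo,xzpd,wea] -> 15 lines: zifh xtjlm etoao rod qzls lwrp vbzad aobl azrpy sfzmu aznpo xzpd wea tagl zfxz
Hunk 5: at line 4 remove [lwrp,vbzad,aobl] add [stdb,egw] -> 14 lines: zifh xtjlm etoao rod qzls stdb egw azrpy sfzmu aznpo xzpd wea tagl zfxz
Hunk 6: at line 10 remove [xzpd,wea] add [zudqv,wgjcq,vun] -> 15 lines: zifh xtjlm etoao rod qzls stdb egw azrpy sfzmu aznpo zudqv wgjcq vun tagl zfxz

Answer: zifh
xtjlm
etoao
rod
qzls
stdb
egw
azrpy
sfzmu
aznpo
zudqv
wgjcq
vun
tagl
zfxz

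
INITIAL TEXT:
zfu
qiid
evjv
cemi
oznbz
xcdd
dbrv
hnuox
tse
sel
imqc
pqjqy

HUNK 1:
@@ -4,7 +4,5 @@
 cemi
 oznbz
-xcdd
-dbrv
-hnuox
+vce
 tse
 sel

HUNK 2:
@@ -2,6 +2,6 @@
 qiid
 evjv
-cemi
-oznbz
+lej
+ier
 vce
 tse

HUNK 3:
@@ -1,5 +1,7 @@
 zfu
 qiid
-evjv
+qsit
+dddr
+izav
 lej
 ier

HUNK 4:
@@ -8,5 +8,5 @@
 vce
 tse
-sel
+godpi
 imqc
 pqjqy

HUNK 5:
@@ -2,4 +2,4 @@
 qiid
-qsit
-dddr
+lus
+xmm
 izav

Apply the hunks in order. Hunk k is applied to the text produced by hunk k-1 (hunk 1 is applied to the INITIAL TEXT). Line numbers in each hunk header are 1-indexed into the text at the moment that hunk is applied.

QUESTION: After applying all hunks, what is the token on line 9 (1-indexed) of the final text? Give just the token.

Answer: tse

Derivation:
Hunk 1: at line 4 remove [xcdd,dbrv,hnuox] add [vce] -> 10 lines: zfu qiid evjv cemi oznbz vce tse sel imqc pqjqy
Hunk 2: at line 2 remove [cemi,oznbz] add [lej,ier] -> 10 lines: zfu qiid evjv lej ier vce tse sel imqc pqjqy
Hunk 3: at line 1 remove [evjv] add [qsit,dddr,izav] -> 12 lines: zfu qiid qsit dddr izav lej ier vce tse sel imqc pqjqy
Hunk 4: at line 8 remove [sel] add [godpi] -> 12 lines: zfu qiid qsit dddr izav lej ier vce tse godpi imqc pqjqy
Hunk 5: at line 2 remove [qsit,dddr] add [lus,xmm] -> 12 lines: zfu qiid lus xmm izav lej ier vce tse godpi imqc pqjqy
Final line 9: tse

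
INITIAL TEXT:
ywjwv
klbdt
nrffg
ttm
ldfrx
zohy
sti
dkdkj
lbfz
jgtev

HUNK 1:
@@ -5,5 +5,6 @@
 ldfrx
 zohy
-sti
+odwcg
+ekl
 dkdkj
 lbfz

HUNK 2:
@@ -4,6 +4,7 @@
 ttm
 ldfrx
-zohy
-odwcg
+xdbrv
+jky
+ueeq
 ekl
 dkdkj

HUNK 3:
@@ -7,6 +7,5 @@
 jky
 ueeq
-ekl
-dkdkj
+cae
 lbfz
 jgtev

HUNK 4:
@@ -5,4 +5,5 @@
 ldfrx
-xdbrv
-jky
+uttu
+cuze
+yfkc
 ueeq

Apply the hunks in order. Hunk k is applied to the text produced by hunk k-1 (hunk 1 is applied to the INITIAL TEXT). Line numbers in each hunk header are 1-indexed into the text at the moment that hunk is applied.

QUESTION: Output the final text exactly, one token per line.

Answer: ywjwv
klbdt
nrffg
ttm
ldfrx
uttu
cuze
yfkc
ueeq
cae
lbfz
jgtev

Derivation:
Hunk 1: at line 5 remove [sti] add [odwcg,ekl] -> 11 lines: ywjwv klbdt nrffg ttm ldfrx zohy odwcg ekl dkdkj lbfz jgtev
Hunk 2: at line 4 remove [zohy,odwcg] add [xdbrv,jky,ueeq] -> 12 lines: ywjwv klbdt nrffg ttm ldfrx xdbrv jky ueeq ekl dkdkj lbfz jgtev
Hunk 3: at line 7 remove [ekl,dkdkj] add [cae] -> 11 lines: ywjwv klbdt nrffg ttm ldfrx xdbrv jky ueeq cae lbfz jgtev
Hunk 4: at line 5 remove [xdbrv,jky] add [uttu,cuze,yfkc] -> 12 lines: ywjwv klbdt nrffg ttm ldfrx uttu cuze yfkc ueeq cae lbfz jgtev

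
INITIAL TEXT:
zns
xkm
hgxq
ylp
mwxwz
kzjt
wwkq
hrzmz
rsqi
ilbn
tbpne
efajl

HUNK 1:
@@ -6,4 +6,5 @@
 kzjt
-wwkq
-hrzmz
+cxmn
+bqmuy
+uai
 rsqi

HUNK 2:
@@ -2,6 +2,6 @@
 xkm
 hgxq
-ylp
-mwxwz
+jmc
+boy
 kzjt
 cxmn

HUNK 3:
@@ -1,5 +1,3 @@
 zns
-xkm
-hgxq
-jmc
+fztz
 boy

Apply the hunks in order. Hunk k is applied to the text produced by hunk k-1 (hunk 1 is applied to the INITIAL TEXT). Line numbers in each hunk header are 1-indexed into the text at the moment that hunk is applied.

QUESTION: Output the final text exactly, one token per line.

Hunk 1: at line 6 remove [wwkq,hrzmz] add [cxmn,bqmuy,uai] -> 13 lines: zns xkm hgxq ylp mwxwz kzjt cxmn bqmuy uai rsqi ilbn tbpne efajl
Hunk 2: at line 2 remove [ylp,mwxwz] add [jmc,boy] -> 13 lines: zns xkm hgxq jmc boy kzjt cxmn bqmuy uai rsqi ilbn tbpne efajl
Hunk 3: at line 1 remove [xkm,hgxq,jmc] add [fztz] -> 11 lines: zns fztz boy kzjt cxmn bqmuy uai rsqi ilbn tbpne efajl

Answer: zns
fztz
boy
kzjt
cxmn
bqmuy
uai
rsqi
ilbn
tbpne
efajl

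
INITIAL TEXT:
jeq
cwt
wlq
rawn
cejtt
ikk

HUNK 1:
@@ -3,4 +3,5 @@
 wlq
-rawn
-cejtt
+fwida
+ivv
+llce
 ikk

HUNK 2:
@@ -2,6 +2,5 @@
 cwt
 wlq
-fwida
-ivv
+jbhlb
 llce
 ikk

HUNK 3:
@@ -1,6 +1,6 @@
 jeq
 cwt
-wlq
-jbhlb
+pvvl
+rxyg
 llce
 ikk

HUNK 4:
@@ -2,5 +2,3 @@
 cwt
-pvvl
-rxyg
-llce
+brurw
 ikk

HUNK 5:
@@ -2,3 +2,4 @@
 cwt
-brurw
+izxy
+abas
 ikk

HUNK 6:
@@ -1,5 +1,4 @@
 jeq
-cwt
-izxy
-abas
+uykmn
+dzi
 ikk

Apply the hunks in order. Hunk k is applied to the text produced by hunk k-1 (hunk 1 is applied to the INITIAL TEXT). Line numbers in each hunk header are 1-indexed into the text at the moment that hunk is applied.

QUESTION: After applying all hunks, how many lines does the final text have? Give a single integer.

Hunk 1: at line 3 remove [rawn,cejtt] add [fwida,ivv,llce] -> 7 lines: jeq cwt wlq fwida ivv llce ikk
Hunk 2: at line 2 remove [fwida,ivv] add [jbhlb] -> 6 lines: jeq cwt wlq jbhlb llce ikk
Hunk 3: at line 1 remove [wlq,jbhlb] add [pvvl,rxyg] -> 6 lines: jeq cwt pvvl rxyg llce ikk
Hunk 4: at line 2 remove [pvvl,rxyg,llce] add [brurw] -> 4 lines: jeq cwt brurw ikk
Hunk 5: at line 2 remove [brurw] add [izxy,abas] -> 5 lines: jeq cwt izxy abas ikk
Hunk 6: at line 1 remove [cwt,izxy,abas] add [uykmn,dzi] -> 4 lines: jeq uykmn dzi ikk
Final line count: 4

Answer: 4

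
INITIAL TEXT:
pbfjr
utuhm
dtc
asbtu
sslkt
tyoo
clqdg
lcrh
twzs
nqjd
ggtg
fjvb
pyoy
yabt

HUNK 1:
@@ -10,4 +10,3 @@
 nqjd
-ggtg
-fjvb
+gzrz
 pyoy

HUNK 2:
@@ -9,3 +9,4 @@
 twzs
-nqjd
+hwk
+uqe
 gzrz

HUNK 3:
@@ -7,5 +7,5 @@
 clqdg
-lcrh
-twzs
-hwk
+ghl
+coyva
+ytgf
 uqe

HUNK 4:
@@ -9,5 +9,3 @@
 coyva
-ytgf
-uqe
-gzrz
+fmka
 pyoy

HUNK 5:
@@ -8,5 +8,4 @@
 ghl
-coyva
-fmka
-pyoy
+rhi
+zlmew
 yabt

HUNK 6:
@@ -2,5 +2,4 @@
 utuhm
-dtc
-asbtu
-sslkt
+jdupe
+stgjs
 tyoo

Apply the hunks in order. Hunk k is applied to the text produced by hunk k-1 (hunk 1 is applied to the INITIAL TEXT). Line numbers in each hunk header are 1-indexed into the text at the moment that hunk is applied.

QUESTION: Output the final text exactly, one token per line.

Answer: pbfjr
utuhm
jdupe
stgjs
tyoo
clqdg
ghl
rhi
zlmew
yabt

Derivation:
Hunk 1: at line 10 remove [ggtg,fjvb] add [gzrz] -> 13 lines: pbfjr utuhm dtc asbtu sslkt tyoo clqdg lcrh twzs nqjd gzrz pyoy yabt
Hunk 2: at line 9 remove [nqjd] add [hwk,uqe] -> 14 lines: pbfjr utuhm dtc asbtu sslkt tyoo clqdg lcrh twzs hwk uqe gzrz pyoy yabt
Hunk 3: at line 7 remove [lcrh,twzs,hwk] add [ghl,coyva,ytgf] -> 14 lines: pbfjr utuhm dtc asbtu sslkt tyoo clqdg ghl coyva ytgf uqe gzrz pyoy yabt
Hunk 4: at line 9 remove [ytgf,uqe,gzrz] add [fmka] -> 12 lines: pbfjr utuhm dtc asbtu sslkt tyoo clqdg ghl coyva fmka pyoy yabt
Hunk 5: at line 8 remove [coyva,fmka,pyoy] add [rhi,zlmew] -> 11 lines: pbfjr utuhm dtc asbtu sslkt tyoo clqdg ghl rhi zlmew yabt
Hunk 6: at line 2 remove [dtc,asbtu,sslkt] add [jdupe,stgjs] -> 10 lines: pbfjr utuhm jdupe stgjs tyoo clqdg ghl rhi zlmew yabt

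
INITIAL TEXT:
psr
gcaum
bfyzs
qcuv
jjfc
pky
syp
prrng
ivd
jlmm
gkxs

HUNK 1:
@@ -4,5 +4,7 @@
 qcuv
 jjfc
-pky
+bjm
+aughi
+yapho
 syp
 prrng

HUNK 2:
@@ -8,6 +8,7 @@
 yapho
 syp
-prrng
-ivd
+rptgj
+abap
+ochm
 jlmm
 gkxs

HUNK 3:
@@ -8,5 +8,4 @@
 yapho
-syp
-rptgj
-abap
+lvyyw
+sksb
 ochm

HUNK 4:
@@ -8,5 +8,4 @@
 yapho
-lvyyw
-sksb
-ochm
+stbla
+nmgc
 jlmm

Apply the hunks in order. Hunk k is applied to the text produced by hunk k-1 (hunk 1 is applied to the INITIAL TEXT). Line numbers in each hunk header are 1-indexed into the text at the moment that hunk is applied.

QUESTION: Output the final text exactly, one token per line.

Answer: psr
gcaum
bfyzs
qcuv
jjfc
bjm
aughi
yapho
stbla
nmgc
jlmm
gkxs

Derivation:
Hunk 1: at line 4 remove [pky] add [bjm,aughi,yapho] -> 13 lines: psr gcaum bfyzs qcuv jjfc bjm aughi yapho syp prrng ivd jlmm gkxs
Hunk 2: at line 8 remove [prrng,ivd] add [rptgj,abap,ochm] -> 14 lines: psr gcaum bfyzs qcuv jjfc bjm aughi yapho syp rptgj abap ochm jlmm gkxs
Hunk 3: at line 8 remove [syp,rptgj,abap] add [lvyyw,sksb] -> 13 lines: psr gcaum bfyzs qcuv jjfc bjm aughi yapho lvyyw sksb ochm jlmm gkxs
Hunk 4: at line 8 remove [lvyyw,sksb,ochm] add [stbla,nmgc] -> 12 lines: psr gcaum bfyzs qcuv jjfc bjm aughi yapho stbla nmgc jlmm gkxs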